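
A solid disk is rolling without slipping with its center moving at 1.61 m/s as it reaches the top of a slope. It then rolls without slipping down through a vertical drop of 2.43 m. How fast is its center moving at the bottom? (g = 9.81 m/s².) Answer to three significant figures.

v ≈ 5.86 m/s

The moment of inertia is (1/2)MR², giving k ≡ I/(MR²) = 0.5.
Since it rolls without slipping, ω = v/R and KE = ½Mv² + ½Iω² = ½(1+k)Mv² = (3/4)Mv².
Conserving energy between top and bottom: (3/4)Mv² = (3/4)Mv₀² + Mgh, hence v² = v₀² + 2gh/(1+k).
v = √(1.61² + 2×9.81×2.43/1.5) = √34.38 ≈ 5.86 m/s.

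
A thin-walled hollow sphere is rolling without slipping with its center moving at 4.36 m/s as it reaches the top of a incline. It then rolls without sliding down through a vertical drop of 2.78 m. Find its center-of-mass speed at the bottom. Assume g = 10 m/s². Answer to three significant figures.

v ≈ 7.24 m/s

Here I = (2/3)MR², so the shape factor k = I/(MR²) = 2/3.
Rolling without slipping gives ω = v/R, so the total kinetic energy is ½Mv² + ½Iω² = ½(1+k)Mv² = (5/6)Mv².
Conserving energy between top and bottom: (5/6)Mv² = (5/6)Mv₀² + Mgh, hence v² = v₀² + 2gh/(1+k).
v = √(4.36² + 2×10×2.78/1.667) = √52.37 ≈ 7.24 m/s.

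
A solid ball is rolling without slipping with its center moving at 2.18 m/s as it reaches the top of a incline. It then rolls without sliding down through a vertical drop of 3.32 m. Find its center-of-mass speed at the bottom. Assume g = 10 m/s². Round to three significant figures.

Here I = (2/5)MR², so the shape factor k = I/(MR²) = 0.4.
The rolling condition ω = v/R makes the rotational term ½I(v/R)² = ½kMv², so KE_total = ½(1+k)Mv² = (7/10)Mv².
Energy conservation: (7/10)Mv₀² + Mgh = (7/10)Mv², so v² = v₀² + 2gh/(1+k).
v = √(2.18² + 2×10×3.32/1.4) = √52.18 ≈ 7.22 m/s.

v ≈ 7.22 m/s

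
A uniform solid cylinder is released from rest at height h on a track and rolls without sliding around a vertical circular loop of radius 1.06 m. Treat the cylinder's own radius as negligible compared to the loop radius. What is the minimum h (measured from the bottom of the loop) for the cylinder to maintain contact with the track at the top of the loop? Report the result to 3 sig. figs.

h_min ≈ 2.92 m

The moment of inertia is (1/2)MR², giving k ≡ I/(MR²) = 0.5.
At the top of the loop, the minimum-contact condition is Mg = Mv_top²/r, so v_top² = gr.
With ω = v/R, the kinetic energy at speed v is ½(1+k)Mv² = (3/4)Mv².
Energy conservation from release (height h) to the top (height 2r): Mgh = Mg(2r) + (3/4)M·gr.
Thus h_min = 2r + (1+k)r/2 = r(2 + 1.5/2) = 1.06 × 2.75 ≈ 2.92 m.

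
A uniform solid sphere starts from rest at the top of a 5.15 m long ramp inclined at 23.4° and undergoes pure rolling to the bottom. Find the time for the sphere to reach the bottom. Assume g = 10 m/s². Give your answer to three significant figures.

The moment of inertia is (2/5)MR², giving k ≡ I/(MR²) = 0.4.
Newton's second law down the slope: Mg sinθ − f = Ma. The torque equation fR = Iα (with α = a/R) gives f = kMa.
Hence a = g sinθ/(1+k) = 10×sin23.4°/1.4 = 2.837 m/s².
With constant a from rest, t = √(2L/a) = √(2·5.15/2.837) ≈ 1.91 s.

t ≈ 1.91 s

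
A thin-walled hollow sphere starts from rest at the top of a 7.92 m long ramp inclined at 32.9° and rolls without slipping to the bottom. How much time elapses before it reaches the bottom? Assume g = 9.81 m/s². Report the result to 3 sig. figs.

Here I = (2/3)MR², so the shape factor k = I/(MR²) = 2/3.
Along the incline Mg sinθ − f = Ma, and torque about the center fR = Iα = kMR²(a/R) gives f = kMa.
Hence a = g sinθ/(1+k) = 9.81×sin32.9°/1.667 = 3.197 m/s².
Starting from rest, L = ½at², so t = √(2L/a) = √(2×7.92/3.197) ≈ 2.23 s.

t ≈ 2.23 s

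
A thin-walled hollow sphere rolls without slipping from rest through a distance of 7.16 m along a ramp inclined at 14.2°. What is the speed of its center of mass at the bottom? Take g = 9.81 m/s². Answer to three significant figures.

v ≈ 4.55 m/s

For this body I = (2/3)MR², i.e. k = I/(MR²) = 2/3.
Rolling without slipping gives ω = v/R, so the total kinetic energy is ½Mv² + ½Iω² = ½(1+k)Mv² = (5/6)Mv².
The vertical drop is h = L sinθ = 7.16 × sin14.2° = 1.756 m.
Energy conservation: Mgh = (5/6)Mv², so v = √(2gh/(1+k)) = √(2 × 9.81 × 1.756 / 1.667) ≈ 4.55 m/s.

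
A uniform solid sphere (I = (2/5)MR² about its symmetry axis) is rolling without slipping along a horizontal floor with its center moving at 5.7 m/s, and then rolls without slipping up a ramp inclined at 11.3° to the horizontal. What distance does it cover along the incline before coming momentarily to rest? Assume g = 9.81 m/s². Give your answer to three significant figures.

d ≈ 11.8 m

With I = (2/5)MR², the ratio k = I/(MR²) is 0.4.
Pure rolling means v = ωR; then KE = ½Mv² + ½I(v/R)² = ½(1+k)Mv² = (7/10)Mv².
Setting this equal to Mgh gives the vertical rise h = (1+k)v₀²/(2g) = 1.4×5.7²/(2×9.81) = 2.318 m.
The distance along the slope is d = h/sinθ = 2.318/sin11.3° ≈ 11.8 m.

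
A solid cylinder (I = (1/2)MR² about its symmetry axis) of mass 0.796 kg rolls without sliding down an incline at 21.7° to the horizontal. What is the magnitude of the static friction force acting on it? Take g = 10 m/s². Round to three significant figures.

The moment of inertia is (1/2)MR², giving k ≡ I/(MR²) = 0.5.
Newton's second law down the slope: Mg sinθ − f = Ma. The torque equation fR = Iα (with α = a/R) gives f = kMa.
Combining, a = g sinθ/(1+k) and f = kMa = kMg sinθ/(1+k).
f = 0.5 × 0.796 × 10 × sin21.7° / 1.5 ≈ 0.981 N.

f ≈ 0.981 N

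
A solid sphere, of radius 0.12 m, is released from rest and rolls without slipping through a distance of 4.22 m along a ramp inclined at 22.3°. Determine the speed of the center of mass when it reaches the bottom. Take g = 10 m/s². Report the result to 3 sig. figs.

With I = (2/5)MR², the ratio k = I/(MR²) is 0.4.
The rolling condition ω = v/R makes the rotational term ½I(v/R)² = ½kMv², so KE_total = ½(1+k)Mv² = (7/10)Mv².
The vertical drop is h = L sinθ = 4.22 × sin22.3° = 1.601 m.
Setting Mgh = (7/10)Mv² gives v = √(2gh/(1+k)) = √(2·10·1.601/1.4) ≈ 4.78 m/s.

v ≈ 4.78 m/s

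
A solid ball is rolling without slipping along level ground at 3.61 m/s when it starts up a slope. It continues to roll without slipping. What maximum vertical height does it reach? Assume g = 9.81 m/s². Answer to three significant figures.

The moment of inertia is (2/5)MR², giving k ≡ I/(MR²) = 0.4.
Rolling without slipping gives ω = v/R, so the total kinetic energy is ½Mv² + ½Iω² = ½(1+k)Mv² = (7/10)Mv².
At the top the kinetic energy is zero, so (7/10)Mv₀² = Mgh.
Thus h = (1+k)v₀²/(2g) = 1.4 × 3.61² / (2 × 9.81) ≈ 0.930 m.

h ≈ 0.930 m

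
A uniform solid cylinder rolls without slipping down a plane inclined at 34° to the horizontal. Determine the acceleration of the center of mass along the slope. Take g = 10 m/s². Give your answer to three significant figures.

a ≈ 3.73 m/s²

With I = (1/2)MR², the ratio k = I/(MR²) is 0.5.
Newton's second law down the slope: Mg sinθ − f = Ma. The torque equation fR = Iα (with α = a/R) gives f = kMa.
Eliminating f: Mg sinθ = (1+k)Ma, so a = g sinθ/(1+k) = 10 × sin34° / 1.5 ≈ 3.73 m/s².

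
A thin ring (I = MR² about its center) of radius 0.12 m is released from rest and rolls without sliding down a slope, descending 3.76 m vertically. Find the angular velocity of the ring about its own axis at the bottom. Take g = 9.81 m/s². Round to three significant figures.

ω ≈ 50.6 rad/s

The moment of inertia is MR², giving k ≡ I/(MR²) = 1.
The rolling condition ω = v/R makes the rotational term ½I(v/R)² = ½kMv², so KE_total = ½(1+k)Mv² = Mv².
Energy conservation Mgh = ½(1+k)Mv² gives v = √(2gh/(1+k)) = √(2 × 9.81 × 3.76 / 2) = 6.073 m/s.
Then ω = v/R = 6.073 / 0.12 ≈ 50.6 rad/s.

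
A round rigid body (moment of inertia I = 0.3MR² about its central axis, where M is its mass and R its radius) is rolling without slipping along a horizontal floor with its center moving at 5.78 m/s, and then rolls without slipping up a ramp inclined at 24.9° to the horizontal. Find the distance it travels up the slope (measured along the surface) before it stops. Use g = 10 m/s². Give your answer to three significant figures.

d ≈ 5.16 m

With I = 0.3MR², the ratio k = I/(MR²) is 0.3.
The rolling condition ω = v/R makes the rotational term ½I(v/R)² = ½kMv², so KE_total = ½(1+k)Mv² = (13/20)Mv².
Setting this equal to Mgh gives the vertical rise h = (1+k)v₀²/(2g) = 1.3×5.78²/(2×10) = 2.172 m.
Along the incline, d = h/sinθ = 2.172/sin24.9° ≈ 5.16 m.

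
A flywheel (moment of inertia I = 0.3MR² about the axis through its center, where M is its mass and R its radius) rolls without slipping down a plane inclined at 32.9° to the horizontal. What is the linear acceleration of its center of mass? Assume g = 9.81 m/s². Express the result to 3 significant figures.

a ≈ 4.10 m/s²

The moment of inertia is 0.3MR², giving k ≡ I/(MR²) = 0.3.
Along the incline Mg sinθ − f = Ma, and torque about the center fR = Iα = kMR²(a/R) gives f = kMa.
Eliminating f: Mg sinθ = (1+k)Ma, so a = g sinθ/(1+k) = 9.81 × sin32.9° / 1.3 ≈ 4.10 m/s².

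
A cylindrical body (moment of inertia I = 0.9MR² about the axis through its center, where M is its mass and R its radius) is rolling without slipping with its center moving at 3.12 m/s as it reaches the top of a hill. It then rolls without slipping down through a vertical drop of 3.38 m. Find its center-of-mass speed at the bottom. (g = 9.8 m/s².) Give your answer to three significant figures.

v ≈ 6.68 m/s

The moment of inertia is 0.9MR², giving k ≡ I/(MR²) = 0.9.
Rolling without slipping gives ω = v/R, so the total kinetic energy is ½Mv² + ½Iω² = ½(1+k)Mv² = (19/20)Mv².
Conserving energy between top and bottom: (19/20)Mv² = (19/20)Mv₀² + Mgh, hence v² = v₀² + 2gh/(1+k).
v = √(3.12² + 2×9.8×3.38/1.9) = √44.6 ≈ 6.68 m/s.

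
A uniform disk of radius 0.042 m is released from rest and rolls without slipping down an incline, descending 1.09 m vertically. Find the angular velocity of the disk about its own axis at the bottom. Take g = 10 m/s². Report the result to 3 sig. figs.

ω ≈ 90.8 rad/s

Here I = (1/2)MR², so the shape factor k = I/(MR²) = 0.5.
Rolling without slipping gives ω = v/R, so the total kinetic energy is ½Mv² + ½Iω² = ½(1+k)Mv² = (3/4)Mv².
Energy conservation Mgh = ½(1+k)Mv² gives v = √(2gh/(1+k)) = √(2 × 10 × 1.09 / 1.5) = 3.812 m/s.
The angular speed follows from ω = v/R = 3.812/0.042 ≈ 90.8 rad/s.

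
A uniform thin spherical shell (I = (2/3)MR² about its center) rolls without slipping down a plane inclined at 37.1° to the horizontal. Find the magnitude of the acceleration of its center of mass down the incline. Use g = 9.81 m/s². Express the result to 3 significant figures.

a ≈ 3.55 m/s²

For this body I = (2/3)MR², i.e. k = I/(MR²) = 2/3.
Translational: Mg sinθ − f = Ma. Rotational about the CM: fR = Iα = kMRa, so f = kMa.
Eliminating f: Mg sinθ = (1+k)Ma, so a = g sinθ/(1+k) = 9.81 × sin37.1° / 1.667 ≈ 3.55 m/s².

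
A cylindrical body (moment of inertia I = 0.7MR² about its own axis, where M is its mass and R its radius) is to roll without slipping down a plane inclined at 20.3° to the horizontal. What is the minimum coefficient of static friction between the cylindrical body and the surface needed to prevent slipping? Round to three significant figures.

With I = 0.7MR², the ratio k = I/(MR²) is 0.7.
Translational: Mg sinθ − f = Ma. Rotational about the CM: fR = Iα = kMRa, so f = kMa.
These give a = g sinθ/(1+k) and the required friction f = kMg sinθ/(1+k).
With N = Mg cosθ, the no-slip condition f ≤ μN gives μ_min = f/N = k tanθ/(1+k).
μ_min = 0.7 × tan20.3° / 1.7 ≈ 0.152.

μ_min ≈ 0.152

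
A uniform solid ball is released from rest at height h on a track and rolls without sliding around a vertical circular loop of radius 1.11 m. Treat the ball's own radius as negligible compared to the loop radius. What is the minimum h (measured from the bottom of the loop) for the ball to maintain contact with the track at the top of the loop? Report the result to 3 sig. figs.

h_min ≈ 3.00 m

Here I = (2/5)MR², so the shape factor k = I/(MR²) = 0.4.
At the top of the loop, the minimum-contact condition is Mg = Mv_top²/r, so v_top² = gr.
With ω = v/R, the kinetic energy at speed v is ½(1+k)Mv² = (7/10)Mv².
Energy conservation from release (height h) to the top (height 2r): Mgh = Mg(2r) + (7/10)M·gr.
Thus h_min = 2r + (1+k)r/2 = r(2 + 1.4/2) = 1.11 × 2.7 ≈ 3.00 m.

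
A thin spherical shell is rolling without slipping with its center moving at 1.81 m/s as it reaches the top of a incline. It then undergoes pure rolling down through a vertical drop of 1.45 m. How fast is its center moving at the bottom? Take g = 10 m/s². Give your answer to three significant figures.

v ≈ 4.55 m/s

Here I = (2/3)MR², so the shape factor k = I/(MR²) = 2/3.
The rolling condition ω = v/R makes the rotational term ½I(v/R)² = ½kMv², so KE_total = ½(1+k)Mv² = (5/6)Mv².
Conserving energy between top and bottom: (5/6)Mv² = (5/6)Mv₀² + Mgh, hence v² = v₀² + 2gh/(1+k).
v = √(1.81² + 2×10×1.45/1.667) = √20.68 ≈ 4.55 m/s.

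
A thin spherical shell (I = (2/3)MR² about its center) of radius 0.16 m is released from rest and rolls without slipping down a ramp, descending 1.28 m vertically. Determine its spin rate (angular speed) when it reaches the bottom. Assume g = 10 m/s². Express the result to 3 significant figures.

For this body I = (2/3)MR², i.e. k = I/(MR²) = 2/3.
Since it rolls without slipping, ω = v/R and KE = ½Mv² + ½Iω² = ½(1+k)Mv² = (5/6)Mv².
Energy conservation Mgh = ½(1+k)Mv² gives v = √(2gh/(1+k)) = √(2 × 10 × 1.28 / 1.667) = 3.919 m/s.
Then ω = v/R = 3.919 / 0.16 ≈ 24.5 rad/s.

ω ≈ 24.5 rad/s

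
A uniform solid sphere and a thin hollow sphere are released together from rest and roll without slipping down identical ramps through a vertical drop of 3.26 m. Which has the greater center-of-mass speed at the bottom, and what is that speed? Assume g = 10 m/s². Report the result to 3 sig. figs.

the uniform solid sphere, at v ≈ 6.82 m/s

For rolling without slipping, Mgh = ½(1+k)Mv² where k = I/(MR²), so v = √(2gh/(1+k)).
Uniform solid sphere: k = 0.4, giving v = √(2×10×3.26/1.4) = 6.824 m/s.
Thin hollow sphere: k = 2/3, giving v = √(2×10×3.26/1.667) = 6.255 m/s.
The smaller k wins: the uniform solid sphere, at ≈ 6.82 m/s.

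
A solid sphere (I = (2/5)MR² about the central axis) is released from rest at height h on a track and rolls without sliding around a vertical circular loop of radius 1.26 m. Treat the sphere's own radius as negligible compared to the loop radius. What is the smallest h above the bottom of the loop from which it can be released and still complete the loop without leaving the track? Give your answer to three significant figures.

h_min ≈ 3.40 m

The moment of inertia is (2/5)MR², giving k ≡ I/(MR²) = 0.4.
At the top of the loop, the minimum-contact condition is Mg = Mv_top²/r, so v_top² = gr.
With ω = v/R, the kinetic energy at speed v is ½(1+k)Mv² = (7/10)Mv².
Energy conservation from release (height h) to the top (height 2r): Mgh = Mg(2r) + (7/10)M·gr.
Thus h_min = 2r + (1+k)r/2 = r(2 + 1.4/2) = 1.26 × 2.7 ≈ 3.40 m.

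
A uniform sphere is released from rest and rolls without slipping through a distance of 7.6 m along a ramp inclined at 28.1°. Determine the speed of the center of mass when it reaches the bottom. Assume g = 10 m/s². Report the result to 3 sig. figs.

v ≈ 7.15 m/s

For this body I = (2/5)MR², i.e. k = I/(MR²) = 0.4.
Since it rolls without slipping, ω = v/R and KE = ½Mv² + ½Iω² = ½(1+k)Mv² = (7/10)Mv².
The vertical drop is h = L sinθ = 7.6 × sin28.1° = 3.58 m.
Energy conservation: Mgh = (7/10)Mv², so v = √(2gh/(1+k)) = √(2 × 10 × 3.58 / 1.4) ≈ 7.15 m/s.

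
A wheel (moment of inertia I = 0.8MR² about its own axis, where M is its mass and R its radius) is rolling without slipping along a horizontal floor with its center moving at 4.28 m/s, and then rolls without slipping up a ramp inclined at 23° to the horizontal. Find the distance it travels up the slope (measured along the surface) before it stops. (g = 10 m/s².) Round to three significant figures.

The moment of inertia is 0.8MR², giving k ≡ I/(MR²) = 0.8.
Since it rolls without slipping, ω = v/R and KE = ½Mv² + ½Iω² = ½(1+k)Mv² = (9/10)Mv².
Setting this equal to Mgh gives the vertical rise h = (1+k)v₀²/(2g) = 1.8×4.28²/(2×10) = 1.649 m.
Along the incline, d = h/sinθ = 1.649/sin23° ≈ 4.22 m.

d ≈ 4.22 m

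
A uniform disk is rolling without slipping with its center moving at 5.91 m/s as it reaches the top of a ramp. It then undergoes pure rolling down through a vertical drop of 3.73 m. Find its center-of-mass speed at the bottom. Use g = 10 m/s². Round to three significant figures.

The moment of inertia is (1/2)MR², giving k ≡ I/(MR²) = 0.5.
Pure rolling means v = ωR; then KE = ½Mv² + ½I(v/R)² = ½(1+k)Mv² = (3/4)Mv².
Conserving energy between top and bottom: (3/4)Mv² = (3/4)Mv₀² + Mgh, hence v² = v₀² + 2gh/(1+k).
v = √(5.91² + 2×10×3.73/1.5) = √84.66 ≈ 9.20 m/s.

v ≈ 9.20 m/s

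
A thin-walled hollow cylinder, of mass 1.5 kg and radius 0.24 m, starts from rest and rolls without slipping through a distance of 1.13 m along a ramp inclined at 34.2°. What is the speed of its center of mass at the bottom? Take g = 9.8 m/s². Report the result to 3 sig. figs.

The moment of inertia is MR², giving k ≡ I/(MR²) = 1.
Pure rolling means v = ωR; then KE = ½Mv² + ½I(v/R)² = ½(1+k)Mv² = Mv².
The vertical drop is h = L sinθ = 1.13 × sin34.2° = 0.6352 m.
Energy conservation: Mgh = Mv², so v = √(2gh/(1+k)) = √(2 × 9.8 × 0.6352 / 2) ≈ 2.49 m/s.

v ≈ 2.49 m/s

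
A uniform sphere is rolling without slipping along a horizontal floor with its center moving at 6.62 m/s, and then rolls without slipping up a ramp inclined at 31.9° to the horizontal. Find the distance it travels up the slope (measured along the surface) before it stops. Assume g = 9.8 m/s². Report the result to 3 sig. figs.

d ≈ 5.92 m

Here I = (2/5)MR², so the shape factor k = I/(MR²) = 0.4.
Pure rolling means v = ωR; then KE = ½Mv² + ½I(v/R)² = ½(1+k)Mv² = (7/10)Mv².
Setting this equal to Mgh gives the vertical rise h = (1+k)v₀²/(2g) = 1.4×6.62²/(2×9.8) = 3.13 m.
The distance along the slope is d = h/sinθ = 3.13/sin31.9° ≈ 5.92 m.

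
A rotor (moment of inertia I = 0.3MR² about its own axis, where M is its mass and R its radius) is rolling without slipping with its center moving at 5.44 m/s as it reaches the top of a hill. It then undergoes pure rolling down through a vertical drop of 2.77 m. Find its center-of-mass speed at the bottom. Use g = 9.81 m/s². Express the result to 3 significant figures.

The moment of inertia is 0.3MR², giving k ≡ I/(MR²) = 0.3.
Pure rolling means v = ωR; then KE = ½Mv² + ½I(v/R)² = ½(1+k)Mv² = (13/20)Mv².
Energy conservation: (13/20)Mv₀² + Mgh = (13/20)Mv², so v² = v₀² + 2gh/(1+k).
v = √(5.44² + 2×9.81×2.77/1.3) = √71.4 ≈ 8.45 m/s.

v ≈ 8.45 m/s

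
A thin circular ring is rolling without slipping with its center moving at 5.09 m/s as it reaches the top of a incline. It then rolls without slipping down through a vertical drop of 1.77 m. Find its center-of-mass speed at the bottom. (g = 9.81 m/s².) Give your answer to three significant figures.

Here I = MR², so the shape factor k = I/(MR²) = 1.
Pure rolling means v = ωR; then KE = ½Mv² + ½I(v/R)² = ½(1+k)Mv² = Mv².
Conserving energy between top and bottom: Mv² = Mv₀² + Mgh, hence v² = v₀² + 2gh/(1+k).
v = √(5.09² + 2×9.81×1.77/2) = √43.27 ≈ 6.58 m/s.

v ≈ 6.58 m/s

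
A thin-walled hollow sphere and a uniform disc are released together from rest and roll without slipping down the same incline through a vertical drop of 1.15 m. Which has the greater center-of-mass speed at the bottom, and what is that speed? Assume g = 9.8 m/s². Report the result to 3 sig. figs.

For rolling without slipping, Mgh = ½(1+k)Mv² where k = I/(MR²), so v = √(2gh/(1+k)).
Thin-walled hollow sphere: k = 2/3, giving v = √(2×9.8×1.15/1.667) = 3.677 m/s.
Uniform disc: k = 0.5, giving v = √(2×9.8×1.15/1.5) = 3.876 m/s.
The smaller k wins: the uniform disc, at ≈ 3.88 m/s.

the uniform disc, at v ≈ 3.88 m/s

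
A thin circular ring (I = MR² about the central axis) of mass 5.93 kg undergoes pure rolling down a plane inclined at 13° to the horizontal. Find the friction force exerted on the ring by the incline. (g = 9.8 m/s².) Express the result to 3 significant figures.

For this body I = MR², i.e. k = I/(MR²) = 1.
Along the incline Mg sinθ − f = Ma, and torque about the center fR = Iα = kMR²(a/R) gives f = kMa.
Combining, a = g sinθ/(1+k) and f = kMa = kMg sinθ/(1+k).
f = 1 × 5.93 × 9.8 × sin13° / 2 ≈ 6.54 N.

f ≈ 6.54 N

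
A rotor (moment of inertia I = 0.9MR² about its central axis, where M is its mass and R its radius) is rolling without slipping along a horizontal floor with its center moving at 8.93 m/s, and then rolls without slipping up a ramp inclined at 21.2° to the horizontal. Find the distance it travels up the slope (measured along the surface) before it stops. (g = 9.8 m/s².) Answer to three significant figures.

With I = 0.9MR², the ratio k = I/(MR²) is 0.9.
Rolling without slipping gives ω = v/R, so the total kinetic energy is ½Mv² + ½Iω² = ½(1+k)Mv² = (19/20)Mv².
Setting this equal to Mgh gives the vertical rise h = (1+k)v₀²/(2g) = 1.9×8.93²/(2×9.8) = 7.73 m.
The distance along the slope is d = h/sinθ = 7.73/sin21.2° ≈ 21.4 m.

d ≈ 21.4 m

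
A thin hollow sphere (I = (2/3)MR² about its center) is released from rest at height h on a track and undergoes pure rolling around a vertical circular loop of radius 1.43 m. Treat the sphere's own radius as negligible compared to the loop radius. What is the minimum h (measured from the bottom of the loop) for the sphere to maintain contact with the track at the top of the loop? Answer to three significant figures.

The moment of inertia is (2/3)MR², giving k ≡ I/(MR²) = 2/3.
At the top of the loop, the minimum-contact condition is Mg = Mv_top²/r, so v_top² = gr.
With ω = v/R, the kinetic energy at speed v is ½(1+k)Mv² = (5/6)Mv².
Energy conservation from release (height h) to the top (height 2r): Mgh = Mg(2r) + (5/6)M·gr.
Thus h_min = 2r + (1+k)r/2 = r(2 + 1.667/2) = 1.43 × 2.833 ≈ 4.05 m.

h_min ≈ 4.05 m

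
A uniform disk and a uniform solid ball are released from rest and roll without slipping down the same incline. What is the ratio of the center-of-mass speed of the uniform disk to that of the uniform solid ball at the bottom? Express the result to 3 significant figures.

Each satisfies Mgh = ½(1+k)Mv² with k = I/(MR²), so v ∝ 1/√(1+k).
For the uniform disk k = 0.5; for the uniform solid ball k = 0.4.
v₁/v₂ = √((1+k₂)/(1+k₁)) = √(1.4/1.5) ≈ 0.966.

v_ratio ≈ 0.966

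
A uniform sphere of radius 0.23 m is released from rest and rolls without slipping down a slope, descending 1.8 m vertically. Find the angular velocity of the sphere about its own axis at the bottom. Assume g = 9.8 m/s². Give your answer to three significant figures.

ω ≈ 21.8 rad/s

With I = (2/5)MR², the ratio k = I/(MR²) is 0.4.
Rolling without slipping gives ω = v/R, so the total kinetic energy is ½Mv² + ½Iω² = ½(1+k)Mv² = (7/10)Mv².
Energy conservation Mgh = ½(1+k)Mv² gives v = √(2gh/(1+k)) = √(2 × 9.8 × 1.8 / 1.4) = 5.02 m/s.
The angular speed follows from ω = v/R = 5.02/0.23 ≈ 21.8 rad/s.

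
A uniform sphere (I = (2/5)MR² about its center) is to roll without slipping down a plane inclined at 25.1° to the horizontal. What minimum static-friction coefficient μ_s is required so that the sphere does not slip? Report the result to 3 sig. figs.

For this body I = (2/5)MR², i.e. k = I/(MR²) = 0.4.
Newton's second law down the slope: Mg sinθ − f = Ma. The torque equation fR = Iα (with α = a/R) gives f = kMa.
These give a = g sinθ/(1+k) and the required friction f = kMg sinθ/(1+k).
The normal force is N = Mg cosθ, so μ_min = f/N = k tanθ/(1+k).
μ_min = 0.4 × tan25.1° / 1.4 ≈ 0.134.

μ_min ≈ 0.134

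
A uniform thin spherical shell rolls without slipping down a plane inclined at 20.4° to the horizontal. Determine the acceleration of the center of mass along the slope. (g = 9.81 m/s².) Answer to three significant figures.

a ≈ 2.05 m/s²

For this body I = (2/3)MR², i.e. k = I/(MR²) = 2/3.
Translational: Mg sinθ − f = Ma. Rotational about the CM: fR = Iα = kMRa, so f = kMa.
Eliminating f: Mg sinθ = (1+k)Ma, so a = g sinθ/(1+k) = 9.81 × sin20.4° / 1.667 ≈ 2.05 m/s².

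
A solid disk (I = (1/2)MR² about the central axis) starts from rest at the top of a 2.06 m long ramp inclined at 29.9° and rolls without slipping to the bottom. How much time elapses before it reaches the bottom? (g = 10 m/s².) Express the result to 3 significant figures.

t ≈ 1.11 s

For this body I = (1/2)MR², i.e. k = I/(MR²) = 0.5.
Newton's second law down the slope: Mg sinθ − f = Ma. The torque equation fR = Iα (with α = a/R) gives f = kMa.
Hence a = g sinθ/(1+k) = 10×sin29.9°/1.5 = 3.323 m/s².
With constant a from rest, t = √(2L/a) = √(2·2.06/3.323) ≈ 1.11 s.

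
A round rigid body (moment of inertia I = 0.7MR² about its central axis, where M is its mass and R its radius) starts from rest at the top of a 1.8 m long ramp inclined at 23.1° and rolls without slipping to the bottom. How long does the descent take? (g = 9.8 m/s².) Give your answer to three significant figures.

With I = 0.7MR², the ratio k = I/(MR²) is 0.7.
Along the incline Mg sinθ − f = Ma, and torque about the center fR = Iα = kMR²(a/R) gives f = kMa.
Hence a = g sinθ/(1+k) = 9.8×sin23.1°/1.7 = 2.262 m/s².
With constant a from rest, t = √(2L/a) = √(2·1.8/2.262) ≈ 1.26 s.

t ≈ 1.26 s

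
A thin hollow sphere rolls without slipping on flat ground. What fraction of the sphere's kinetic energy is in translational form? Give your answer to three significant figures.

The moment of inertia is (2/3)MR², giving k ≡ I/(MR²) = 2/3.
Since ω = v/R, the translational part is ½Mv² and the rotational part is ½I(v/R)² = ½kMv²; the total is ½(1+k)Mv².
The translational fraction is therefore 1/(1+k) = 1/1.667 ≈ 0.600.

fraction ≈ 0.600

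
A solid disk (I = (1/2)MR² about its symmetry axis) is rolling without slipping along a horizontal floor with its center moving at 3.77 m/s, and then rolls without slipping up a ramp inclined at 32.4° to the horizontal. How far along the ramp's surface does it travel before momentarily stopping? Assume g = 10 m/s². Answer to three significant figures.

With I = (1/2)MR², the ratio k = I/(MR²) is 0.5.
The rolling condition ω = v/R makes the rotational term ½I(v/R)² = ½kMv², so KE_total = ½(1+k)Mv² = (3/4)Mv².
Setting this equal to Mgh gives the vertical rise h = (1+k)v₀²/(2g) = 1.5×3.77²/(2×10) = 1.066 m.
The distance along the slope is d = h/sinθ = 1.066/sin32.4° ≈ 1.99 m.

d ≈ 1.99 m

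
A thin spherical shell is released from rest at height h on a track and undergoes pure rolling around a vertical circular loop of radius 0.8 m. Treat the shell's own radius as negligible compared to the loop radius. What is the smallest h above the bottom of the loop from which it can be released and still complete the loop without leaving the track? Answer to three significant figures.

Here I = (2/3)MR², so the shape factor k = I/(MR²) = 2/3.
At the top, contact is just lost when gravity alone supplies the centripetal force: Mg = Mv_top²/r, i.e. v_top² = gr.
With ω = v/R, the kinetic energy at speed v is ½(1+k)Mv² = (5/6)Mv².
Energy conservation from release (height h) to the top (height 2r): Mgh = Mg(2r) + (5/6)M·gr.
Thus h_min = 2r + (1+k)r/2 = r(2 + 1.667/2) = 0.8 × 2.833 ≈ 2.27 m.

h_min ≈ 2.27 m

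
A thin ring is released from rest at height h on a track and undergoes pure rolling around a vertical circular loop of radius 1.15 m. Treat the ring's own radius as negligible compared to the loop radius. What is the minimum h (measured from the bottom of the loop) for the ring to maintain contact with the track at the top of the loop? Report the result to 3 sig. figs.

Here I = MR², so the shape factor k = I/(MR²) = 1.
At the top, contact is just lost when gravity alone supplies the centripetal force: Mg = Mv_top²/r, i.e. v_top² = gr.
With ω = v/R, the kinetic energy at speed v is ½(1+k)Mv² = Mv².
Energy conservation from release (height h) to the top (height 2r): Mgh = Mg(2r) + M·gr.
Thus h_min = 2r + (1+k)r/2 = r(2 + 2/2) = 1.15 × 3 ≈ 3.45 m.

h_min ≈ 3.45 m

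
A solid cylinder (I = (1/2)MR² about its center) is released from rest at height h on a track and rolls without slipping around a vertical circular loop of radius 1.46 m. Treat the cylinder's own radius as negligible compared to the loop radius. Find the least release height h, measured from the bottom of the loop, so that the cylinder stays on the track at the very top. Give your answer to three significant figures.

The moment of inertia is (1/2)MR², giving k ≡ I/(MR²) = 0.5.
At the top, contact is just lost when gravity alone supplies the centripetal force: Mg = Mv_top²/r, i.e. v_top² = gr.
With ω = v/R, the kinetic energy at speed v is ½(1+k)Mv² = (3/4)Mv².
Energy conservation from release (height h) to the top (height 2r): Mgh = Mg(2r) + (3/4)M·gr.
Thus h_min = 2r + (1+k)r/2 = r(2 + 1.5/2) = 1.46 × 2.75 ≈ 4.02 m.

h_min ≈ 4.02 m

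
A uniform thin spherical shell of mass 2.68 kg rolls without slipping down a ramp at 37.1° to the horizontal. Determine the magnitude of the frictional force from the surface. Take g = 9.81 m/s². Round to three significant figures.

f ≈ 6.34 N

For this body I = (2/3)MR², i.e. k = I/(MR²) = 2/3.
Newton's second law down the slope: Mg sinθ − f = Ma. The torque equation fR = Iα (with α = a/R) gives f = kMa.
Combining, a = g sinθ/(1+k) and f = kMa = kMg sinθ/(1+k).
f = (2/3) × 2.68 × 9.81 × sin37.1° / 1.667 ≈ 6.34 N.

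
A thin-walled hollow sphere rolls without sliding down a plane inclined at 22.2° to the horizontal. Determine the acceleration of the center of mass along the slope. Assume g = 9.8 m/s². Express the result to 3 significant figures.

The moment of inertia is (2/3)MR², giving k ≡ I/(MR²) = 2/3.
Newton's second law down the slope: Mg sinθ − f = Ma. The torque equation fR = Iα (with α = a/R) gives f = kMa.
Eliminating f: Mg sinθ = (1+k)Ma, so a = g sinθ/(1+k) = 9.8 × sin22.2° / 1.667 ≈ 2.22 m/s².

a ≈ 2.22 m/s²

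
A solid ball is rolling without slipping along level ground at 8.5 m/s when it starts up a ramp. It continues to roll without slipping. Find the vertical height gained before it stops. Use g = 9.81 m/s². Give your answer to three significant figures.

h ≈ 5.16 m

For this body I = (2/5)MR², i.e. k = I/(MR²) = 0.4.
The rolling condition ω = v/R makes the rotational term ½I(v/R)² = ½kMv², so KE_total = ½(1+k)Mv² = (7/10)Mv².
All of this converts to potential energy at the highest point: (7/10)Mv₀² = Mgh.
Thus h = (1+k)v₀²/(2g) = 1.4 × 8.5² / (2 × 9.81) ≈ 5.16 m.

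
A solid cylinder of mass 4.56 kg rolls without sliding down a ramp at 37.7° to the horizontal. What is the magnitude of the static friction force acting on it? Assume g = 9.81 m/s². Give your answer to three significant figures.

f ≈ 9.12 N

For this body I = (1/2)MR², i.e. k = I/(MR²) = 0.5.
Translational: Mg sinθ − f = Ma. Rotational about the CM: fR = Iα = kMRa, so f = kMa.
Combining, a = g sinθ/(1+k) and f = kMa = kMg sinθ/(1+k).
f = 0.5 × 4.56 × 9.81 × sin37.7° / 1.5 ≈ 9.12 N.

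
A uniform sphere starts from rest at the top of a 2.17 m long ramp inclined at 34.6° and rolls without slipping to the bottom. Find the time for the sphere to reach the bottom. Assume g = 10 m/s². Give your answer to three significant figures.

For this body I = (2/5)MR², i.e. k = I/(MR²) = 0.4.
Along the incline Mg sinθ − f = Ma, and torque about the center fR = Iα = kMR²(a/R) gives f = kMa.
Hence a = g sinθ/(1+k) = 10×sin34.6°/1.4 = 4.056 m/s².
With constant a from rest, t = √(2L/a) = √(2·2.17/4.056) ≈ 1.03 s.

t ≈ 1.03 s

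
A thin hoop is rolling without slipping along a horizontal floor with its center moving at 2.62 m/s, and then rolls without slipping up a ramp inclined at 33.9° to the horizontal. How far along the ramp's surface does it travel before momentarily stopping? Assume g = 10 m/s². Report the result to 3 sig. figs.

Here I = MR², so the shape factor k = I/(MR²) = 1.
The rolling condition ω = v/R makes the rotational term ½I(v/R)² = ½kMv², so KE_total = ½(1+k)Mv² = Mv².
Setting this equal to Mgh gives the vertical rise h = (1+k)v₀²/(2g) = 2×2.62²/(2×10) = 0.6864 m.
The distance along the slope is d = h/sinθ = 0.6864/sin33.9° ≈ 1.23 m.

d ≈ 1.23 m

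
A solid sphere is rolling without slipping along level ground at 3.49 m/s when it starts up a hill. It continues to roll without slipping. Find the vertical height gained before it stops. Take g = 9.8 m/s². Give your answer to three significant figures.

h ≈ 0.870 m

With I = (2/5)MR², the ratio k = I/(MR²) is 0.4.
Pure rolling means v = ωR; then KE = ½Mv² + ½I(v/R)² = ½(1+k)Mv² = (7/10)Mv².
At the top the kinetic energy is zero, so (7/10)Mv₀² = Mgh.
Thus h = (1+k)v₀²/(2g) = 1.4 × 3.49² / (2 × 9.8) ≈ 0.870 m.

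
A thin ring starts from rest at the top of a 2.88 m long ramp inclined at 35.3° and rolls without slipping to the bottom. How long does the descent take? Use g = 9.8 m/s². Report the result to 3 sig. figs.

t ≈ 1.43 s

With I = MR², the ratio k = I/(MR²) is 1.
Newton's second law down the slope: Mg sinθ − f = Ma. The torque equation fR = Iα (with α = a/R) gives f = kMa.
Hence a = g sinθ/(1+k) = 9.8×sin35.3°/2 = 2.832 m/s².
Starting from rest, L = ½at², so t = √(2L/a) = √(2×2.88/2.832) ≈ 1.43 s.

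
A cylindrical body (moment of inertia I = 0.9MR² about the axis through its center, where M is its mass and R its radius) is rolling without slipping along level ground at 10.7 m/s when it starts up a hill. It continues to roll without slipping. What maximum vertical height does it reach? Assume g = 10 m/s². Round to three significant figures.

h ≈ 10.9 m

With I = 0.9MR², the ratio k = I/(MR²) is 0.9.
Since it rolls without slipping, ω = v/R and KE = ½Mv² + ½Iω² = ½(1+k)Mv² = (19/20)Mv².
All of this converts to potential energy at the highest point: (19/20)Mv₀² = Mgh.
Thus h = (1+k)v₀²/(2g) = 1.9 × 10.7² / (2 × 10) ≈ 10.9 m.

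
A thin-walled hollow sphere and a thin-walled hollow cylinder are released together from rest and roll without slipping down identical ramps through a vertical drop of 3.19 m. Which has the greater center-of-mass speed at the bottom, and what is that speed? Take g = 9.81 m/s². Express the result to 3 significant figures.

For rolling without slipping, Mgh = ½(1+k)Mv² where k = I/(MR²), so v = √(2gh/(1+k)).
Thin-walled hollow sphere: k = 2/3, giving v = √(2×9.81×3.19/1.667) = 6.128 m/s.
Thin-walled hollow cylinder: k = 1, giving v = √(2×9.81×3.19/2) = 5.594 m/s.
The smaller k wins: the thin-walled hollow sphere, at ≈ 6.13 m/s.

the thin-walled hollow sphere, at v ≈ 6.13 m/s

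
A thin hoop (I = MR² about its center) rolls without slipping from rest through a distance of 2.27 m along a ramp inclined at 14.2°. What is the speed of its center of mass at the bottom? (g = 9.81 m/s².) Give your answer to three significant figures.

v ≈ 2.34 m/s

Here I = MR², so the shape factor k = I/(MR²) = 1.
The rolling condition ω = v/R makes the rotational term ½I(v/R)² = ½kMv², so KE_total = ½(1+k)Mv² = Mv².
The vertical drop is h = L sinθ = 2.27 × sin14.2° = 0.5568 m.
Energy conservation: Mgh = Mv², so v = √(2gh/(1+k)) = √(2 × 9.81 × 0.5568 / 2) ≈ 2.34 m/s.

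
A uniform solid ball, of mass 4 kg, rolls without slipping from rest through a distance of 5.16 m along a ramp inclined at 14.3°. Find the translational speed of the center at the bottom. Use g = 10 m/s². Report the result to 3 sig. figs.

v ≈ 4.27 m/s

The moment of inertia is (2/5)MR², giving k ≡ I/(MR²) = 0.4.
Rolling without slipping gives ω = v/R, so the total kinetic energy is ½Mv² + ½Iω² = ½(1+k)Mv² = (7/10)Mv².
The vertical drop is h = L sinθ = 5.16 × sin14.3° = 1.275 m.
Setting Mgh = (7/10)Mv² gives v = √(2gh/(1+k)) = √(2·10·1.275/1.4) ≈ 4.27 m/s.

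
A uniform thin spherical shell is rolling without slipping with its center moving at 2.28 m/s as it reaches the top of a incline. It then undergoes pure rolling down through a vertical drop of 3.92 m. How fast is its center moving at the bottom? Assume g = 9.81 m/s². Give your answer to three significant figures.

v ≈ 7.17 m/s

The moment of inertia is (2/3)MR², giving k ≡ I/(MR²) = 2/3.
The rolling condition ω = v/R makes the rotational term ½I(v/R)² = ½kMv², so KE_total = ½(1+k)Mv² = (5/6)Mv².
Energy conservation: (5/6)Mv₀² + Mgh = (5/6)Mv², so v² = v₀² + 2gh/(1+k).
v = √(2.28² + 2×9.81×3.92/1.667) = √51.34 ≈ 7.17 m/s.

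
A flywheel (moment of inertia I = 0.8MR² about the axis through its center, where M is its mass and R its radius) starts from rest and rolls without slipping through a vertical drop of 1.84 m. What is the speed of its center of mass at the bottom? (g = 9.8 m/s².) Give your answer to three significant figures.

v ≈ 4.48 m/s

With I = 0.8MR², the ratio k = I/(MR²) is 0.8.
Rolling without slipping gives ω = v/R, so the total kinetic energy is ½Mv² + ½Iω² = ½(1+k)Mv² = (9/10)Mv².
Setting Mgh = (9/10)Mv² gives v = √(2gh/(1+k)) = √(2·9.8·1.84/1.8) ≈ 4.48 m/s.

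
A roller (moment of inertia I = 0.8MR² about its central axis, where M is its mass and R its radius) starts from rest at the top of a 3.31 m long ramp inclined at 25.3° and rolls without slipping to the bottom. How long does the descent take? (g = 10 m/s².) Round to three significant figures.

Here I = 0.8MR², so the shape factor k = I/(MR²) = 0.8.
Newton's second law down the slope: Mg sinθ − f = Ma. The torque equation fR = Iα (with α = a/R) gives f = kMa.
Hence a = g sinθ/(1+k) = 10×sin25.3°/1.8 = 2.374 m/s².
With constant a from rest, t = √(2L/a) = √(2·3.31/2.374) ≈ 1.67 s.

t ≈ 1.67 s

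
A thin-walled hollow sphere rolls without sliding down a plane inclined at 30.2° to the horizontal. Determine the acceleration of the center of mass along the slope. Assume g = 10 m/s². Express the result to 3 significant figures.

a ≈ 3.02 m/s²

For this body I = (2/3)MR², i.e. k = I/(MR²) = 2/3.
Translational: Mg sinθ − f = Ma. Rotational about the CM: fR = Iα = kMRa, so f = kMa.
Eliminating f: Mg sinθ = (1+k)Ma, so a = g sinθ/(1+k) = 10 × sin30.2° / 1.667 ≈ 3.02 m/s².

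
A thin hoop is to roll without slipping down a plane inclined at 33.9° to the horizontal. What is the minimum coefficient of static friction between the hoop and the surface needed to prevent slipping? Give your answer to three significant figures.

μ_min ≈ 0.336

For this body I = MR², i.e. k = I/(MR²) = 1.
Along the incline Mg sinθ − f = Ma, and torque about the center fR = Iα = kMR²(a/R) gives f = kMa.
These give a = g sinθ/(1+k) and the required friction f = kMg sinθ/(1+k).
The normal force is N = Mg cosθ, so μ_min = f/N = k tanθ/(1+k).
μ_min = 1 × tan33.9° / 2 ≈ 0.336.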